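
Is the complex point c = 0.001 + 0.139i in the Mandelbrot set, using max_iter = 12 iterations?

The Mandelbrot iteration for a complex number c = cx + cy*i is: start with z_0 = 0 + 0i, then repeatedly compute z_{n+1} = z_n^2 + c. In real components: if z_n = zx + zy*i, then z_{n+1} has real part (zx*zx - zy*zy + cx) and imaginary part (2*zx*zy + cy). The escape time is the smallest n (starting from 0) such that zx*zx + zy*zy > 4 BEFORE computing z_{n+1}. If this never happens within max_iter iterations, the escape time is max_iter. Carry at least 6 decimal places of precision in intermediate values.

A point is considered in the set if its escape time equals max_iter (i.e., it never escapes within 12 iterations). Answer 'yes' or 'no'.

z_0 = 0 + 0i, c = 0.0010 + 0.1390i
Iter 1: z = 0.0010 + 0.1390i, |z|^2 = 0.0193
Iter 2: z = -0.0183 + 0.1393i, |z|^2 = 0.0197
Iter 3: z = -0.0181 + 0.1339i, |z|^2 = 0.0183
Iter 4: z = -0.0166 + 0.1342i, |z|^2 = 0.0183
Iter 5: z = -0.0167 + 0.1345i, |z|^2 = 0.0184
Iter 6: z = -0.0168 + 0.1345i, |z|^2 = 0.0184
Iter 7: z = -0.0168 + 0.1345i, |z|^2 = 0.0184
Iter 8: z = -0.0168 + 0.1345i, |z|^2 = 0.0184
Iter 9: z = -0.0168 + 0.1345i, |z|^2 = 0.0184
Iter 10: z = -0.0168 + 0.1345i, |z|^2 = 0.0184
Iter 11: z = -0.0168 + 0.1345i, |z|^2 = 0.0184
Did not escape in 12 iterations → in set

Answer: yes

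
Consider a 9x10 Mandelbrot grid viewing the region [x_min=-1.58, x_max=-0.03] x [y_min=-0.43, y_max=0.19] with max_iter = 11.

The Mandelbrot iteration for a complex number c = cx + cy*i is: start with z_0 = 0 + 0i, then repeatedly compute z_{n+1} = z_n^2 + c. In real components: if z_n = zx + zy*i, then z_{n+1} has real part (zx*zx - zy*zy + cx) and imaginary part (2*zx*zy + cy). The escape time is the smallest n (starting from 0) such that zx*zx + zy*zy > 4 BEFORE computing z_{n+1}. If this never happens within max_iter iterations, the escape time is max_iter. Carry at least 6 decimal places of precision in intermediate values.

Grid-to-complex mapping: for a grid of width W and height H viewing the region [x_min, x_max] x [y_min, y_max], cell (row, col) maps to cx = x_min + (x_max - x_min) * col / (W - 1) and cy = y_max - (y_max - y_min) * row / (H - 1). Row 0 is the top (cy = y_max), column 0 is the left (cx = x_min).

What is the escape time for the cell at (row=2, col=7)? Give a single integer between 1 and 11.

z_0 = 0 + 0i, c = -0.2238 + 0.0522i
Iter 1: z = -0.2238 + 0.0522i, |z|^2 = 0.0528
Iter 2: z = -0.1764 + 0.0289i, |z|^2 = 0.0320
Iter 3: z = -0.1935 + 0.0420i, |z|^2 = 0.0392
Iter 4: z = -0.1881 + 0.0360i, |z|^2 = 0.0367
Iter 5: z = -0.1897 + 0.0387i, |z|^2 = 0.0375
Iter 6: z = -0.1893 + 0.0375i, |z|^2 = 0.0372
Iter 7: z = -0.1893 + 0.0380i, |z|^2 = 0.0373
Iter 8: z = -0.1893 + 0.0378i, |z|^2 = 0.0373
Iter 9: z = -0.1893 + 0.0379i, |z|^2 = 0.0373
Iter 10: z = -0.1893 + 0.0379i, |z|^2 = 0.0373

Answer: 11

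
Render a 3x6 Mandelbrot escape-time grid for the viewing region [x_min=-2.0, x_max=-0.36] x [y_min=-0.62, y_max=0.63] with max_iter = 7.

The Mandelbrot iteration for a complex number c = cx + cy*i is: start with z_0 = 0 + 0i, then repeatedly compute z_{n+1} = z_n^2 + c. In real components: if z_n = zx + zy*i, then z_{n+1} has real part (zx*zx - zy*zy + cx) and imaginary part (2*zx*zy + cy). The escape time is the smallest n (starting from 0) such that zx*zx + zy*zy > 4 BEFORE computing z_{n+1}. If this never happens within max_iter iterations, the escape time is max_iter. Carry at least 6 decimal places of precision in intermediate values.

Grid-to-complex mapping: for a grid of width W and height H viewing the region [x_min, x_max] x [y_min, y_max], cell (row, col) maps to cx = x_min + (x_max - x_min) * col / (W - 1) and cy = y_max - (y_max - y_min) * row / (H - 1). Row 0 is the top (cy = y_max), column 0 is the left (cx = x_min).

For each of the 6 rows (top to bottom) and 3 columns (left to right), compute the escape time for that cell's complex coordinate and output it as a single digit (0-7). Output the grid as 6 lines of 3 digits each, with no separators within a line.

Answer: 137
177
177
177
177
137

Derivation:
(row=0, col=0): c = -2.0000 + 0.6300i → escape time 1
(row=0, col=1): c = -1.1800 + 0.6300i → escape time 3
(row=0, col=2): c = -0.3600 + 0.6300i → escape time 7
(row=1, col=0): c = -2.0000 + 0.3800i → escape time 1
(row=1, col=1): c = -1.1800 + 0.3800i → escape time 7
(row=1, col=2): c = -0.3600 + 0.3800i → escape time 7
(row=2, col=0): c = -2.0000 + 0.1300i → escape time 1
(row=2, col=1): c = -1.1800 + 0.1300i → escape time 7
(row=2, col=2): c = -0.3600 + 0.1300i → escape time 7
(row=3, col=0): c = -2.0000 + -0.1200i → escape time 1
(row=3, col=1): c = -1.1800 + -0.1200i → escape time 7
(row=3, col=2): c = -0.3600 + -0.1200i → escape time 7
(row=4, col=0): c = -2.0000 + -0.3700i → escape time 1
(row=4, col=1): c = -1.1800 + -0.3700i → escape time 7
(row=4, col=2): c = -0.3600 + -0.3700i → escape time 7
(row=5, col=0): c = -2.0000 + -0.6200i → escape time 1
(row=5, col=1): c = -1.1800 + -0.6200i → escape time 3
(row=5, col=2): c = -0.3600 + -0.6200i → escape time 7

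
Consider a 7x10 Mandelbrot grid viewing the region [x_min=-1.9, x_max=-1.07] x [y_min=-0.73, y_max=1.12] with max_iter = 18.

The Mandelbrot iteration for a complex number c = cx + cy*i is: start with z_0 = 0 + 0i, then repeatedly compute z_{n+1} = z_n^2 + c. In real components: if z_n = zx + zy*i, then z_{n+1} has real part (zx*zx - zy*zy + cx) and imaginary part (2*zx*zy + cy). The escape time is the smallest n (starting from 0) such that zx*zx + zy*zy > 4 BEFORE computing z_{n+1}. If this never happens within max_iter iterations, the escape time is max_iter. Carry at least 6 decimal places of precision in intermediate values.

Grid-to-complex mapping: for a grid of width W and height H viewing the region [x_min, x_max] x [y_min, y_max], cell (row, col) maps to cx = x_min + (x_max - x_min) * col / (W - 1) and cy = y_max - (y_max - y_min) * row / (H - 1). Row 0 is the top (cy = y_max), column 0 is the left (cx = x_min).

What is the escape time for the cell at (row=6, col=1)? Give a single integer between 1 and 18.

z_0 = 0 + 0i, c = -1.7617 + -0.1133i
Iter 1: z = -1.7617 + -0.1133i, |z|^2 = 3.1163
Iter 2: z = 1.3290 + 0.2860i, |z|^2 = 1.8479
Iter 3: z = -0.0773 + 0.6468i, |z|^2 = 0.4243
Iter 4: z = -2.1740 + -0.2133i, |z|^2 = 4.7718
Escaped at iteration 4

Answer: 4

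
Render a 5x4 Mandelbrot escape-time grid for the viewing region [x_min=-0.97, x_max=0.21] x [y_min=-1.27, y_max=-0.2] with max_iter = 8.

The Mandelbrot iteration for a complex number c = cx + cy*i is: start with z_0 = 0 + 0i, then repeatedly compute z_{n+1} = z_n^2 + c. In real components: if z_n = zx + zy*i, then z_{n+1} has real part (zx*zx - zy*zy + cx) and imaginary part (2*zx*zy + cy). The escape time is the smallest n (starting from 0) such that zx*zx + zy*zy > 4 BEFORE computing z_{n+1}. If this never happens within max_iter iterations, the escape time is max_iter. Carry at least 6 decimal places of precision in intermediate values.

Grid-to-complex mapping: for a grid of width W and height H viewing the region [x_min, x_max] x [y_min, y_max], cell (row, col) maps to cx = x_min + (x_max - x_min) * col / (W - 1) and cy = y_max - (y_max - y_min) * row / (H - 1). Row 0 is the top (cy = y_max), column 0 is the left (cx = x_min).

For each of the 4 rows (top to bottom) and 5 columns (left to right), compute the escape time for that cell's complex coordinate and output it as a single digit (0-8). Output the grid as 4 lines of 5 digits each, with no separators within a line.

(row=0, col=0): c = -0.9700 + -0.2000i → escape time 8
(row=0, col=1): c = -0.6750 + -0.2000i → escape time 8
(row=0, col=2): c = -0.3800 + -0.2000i → escape time 8
(row=0, col=3): c = -0.0850 + -0.2000i → escape time 8
(row=0, col=4): c = 0.2100 + -0.2000i → escape time 8
(row=1, col=0): c = -0.9700 + -0.5567i → escape time 5
(row=1, col=1): c = -0.6750 + -0.5567i → escape time 7
(row=1, col=2): c = -0.3800 + -0.5567i → escape time 8
(row=1, col=3): c = -0.0850 + -0.5567i → escape time 8
(row=1, col=4): c = 0.2100 + -0.5567i → escape time 8
(row=2, col=0): c = -0.9700 + -0.9133i → escape time 3
(row=2, col=1): c = -0.6750 + -0.9133i → escape time 4
(row=2, col=2): c = -0.3800 + -0.9133i → escape time 5
(row=2, col=3): c = -0.0850 + -0.9133i → escape time 8
(row=2, col=4): c = 0.2100 + -0.9133i → escape time 4
(row=3, col=0): c = -0.9700 + -1.2700i → escape time 2
(row=3, col=1): c = -0.6750 + -1.2700i → escape time 3
(row=3, col=2): c = -0.3800 + -1.2700i → escape time 3
(row=3, col=3): c = -0.0850 + -1.2700i → escape time 3
(row=3, col=4): c = 0.2100 + -1.2700i → escape time 2

Answer: 88888
57888
34584
23332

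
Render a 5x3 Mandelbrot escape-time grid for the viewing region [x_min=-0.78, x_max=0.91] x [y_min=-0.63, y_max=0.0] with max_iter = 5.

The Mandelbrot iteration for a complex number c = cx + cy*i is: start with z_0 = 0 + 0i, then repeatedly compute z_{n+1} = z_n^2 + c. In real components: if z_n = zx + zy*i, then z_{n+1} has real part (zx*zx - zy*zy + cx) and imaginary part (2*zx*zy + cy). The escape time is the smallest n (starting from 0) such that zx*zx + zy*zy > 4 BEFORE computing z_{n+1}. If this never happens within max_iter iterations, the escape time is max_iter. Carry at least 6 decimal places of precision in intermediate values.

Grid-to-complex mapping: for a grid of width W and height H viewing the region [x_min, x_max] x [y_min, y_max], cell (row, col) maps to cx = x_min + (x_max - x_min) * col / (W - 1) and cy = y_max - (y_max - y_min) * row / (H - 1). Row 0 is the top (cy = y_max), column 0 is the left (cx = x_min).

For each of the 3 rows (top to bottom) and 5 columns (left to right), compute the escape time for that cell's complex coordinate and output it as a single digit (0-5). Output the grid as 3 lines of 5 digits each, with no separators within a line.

(row=0, col=0): c = -0.7800 + 0.0000i → escape time 5
(row=0, col=1): c = -0.3575 + 0.0000i → escape time 5
(row=0, col=2): c = 0.0650 + 0.0000i → escape time 5
(row=0, col=3): c = 0.4875 + 0.0000i → escape time 5
(row=0, col=4): c = 0.9100 + 0.0000i → escape time 3
(row=1, col=0): c = -0.7800 + -0.3150i → escape time 5
(row=1, col=1): c = -0.3575 + -0.3150i → escape time 5
(row=1, col=2): c = 0.0650 + -0.3150i → escape time 5
(row=1, col=3): c = 0.4875 + -0.3150i → escape time 5
(row=1, col=4): c = 0.9100 + -0.3150i → escape time 3
(row=2, col=0): c = -0.7800 + -0.6300i → escape time 5
(row=2, col=1): c = -0.3575 + -0.6300i → escape time 5
(row=2, col=2): c = 0.0650 + -0.6300i → escape time 5
(row=2, col=3): c = 0.4875 + -0.6300i → escape time 4
(row=2, col=4): c = 0.9100 + -0.6300i → escape time 2

Answer: 55553
55553
55542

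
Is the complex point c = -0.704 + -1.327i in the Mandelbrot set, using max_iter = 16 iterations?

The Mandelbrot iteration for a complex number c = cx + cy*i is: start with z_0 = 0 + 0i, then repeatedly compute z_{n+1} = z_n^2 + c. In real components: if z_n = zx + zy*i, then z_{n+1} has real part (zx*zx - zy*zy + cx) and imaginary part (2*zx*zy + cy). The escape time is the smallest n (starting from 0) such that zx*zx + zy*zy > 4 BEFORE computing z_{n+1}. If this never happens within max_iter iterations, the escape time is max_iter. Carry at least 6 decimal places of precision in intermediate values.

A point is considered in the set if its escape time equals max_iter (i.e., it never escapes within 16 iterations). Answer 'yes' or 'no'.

z_0 = 0 + 0i, c = -0.7040 + -1.3270i
Iter 1: z = -0.7040 + -1.3270i, |z|^2 = 2.2565
Iter 2: z = -1.9693 + 0.5414i, |z|^2 = 4.1713
Escaped at iteration 2

Answer: no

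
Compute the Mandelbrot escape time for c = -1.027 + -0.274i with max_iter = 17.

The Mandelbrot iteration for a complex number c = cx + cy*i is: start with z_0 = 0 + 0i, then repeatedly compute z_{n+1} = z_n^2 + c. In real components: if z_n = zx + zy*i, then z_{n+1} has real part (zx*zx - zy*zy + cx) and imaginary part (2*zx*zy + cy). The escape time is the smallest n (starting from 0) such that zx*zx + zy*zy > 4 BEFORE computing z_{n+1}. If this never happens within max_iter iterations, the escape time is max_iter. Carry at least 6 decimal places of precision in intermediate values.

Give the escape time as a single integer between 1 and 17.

z_0 = 0 + 0i, c = -1.0270 + -0.2740i
Iter 1: z = -1.0270 + -0.2740i, |z|^2 = 1.1298
Iter 2: z = -0.0473 + 0.2888i, |z|^2 = 0.0856
Iter 3: z = -1.1082 + -0.3013i, |z|^2 = 1.3188
Iter 4: z = 0.1102 + 0.3939i, |z|^2 = 0.1673
Iter 5: z = -1.1700 + -0.1872i, |z|^2 = 1.4039
Iter 6: z = 0.3069 + 0.1640i, |z|^2 = 0.1211
Iter 7: z = -0.9597 + -0.1734i, |z|^2 = 0.9511
Iter 8: z = -0.1360 + 0.0587i, |z|^2 = 0.0219
Iter 9: z = -1.0120 + -0.2900i, |z|^2 = 1.1082
Iter 10: z = -0.0870 + 0.3129i, |z|^2 = 0.1055
Iter 11: z = -1.1173 + -0.3284i, |z|^2 = 1.3563
Iter 12: z = 0.1135 + 0.4600i, |z|^2 = 0.2245
Iter 13: z = -1.2257 + -0.1695i, |z|^2 = 1.5310
Iter 14: z = 0.4465 + 0.1416i, |z|^2 = 0.2195
Iter 15: z = -0.8477 + -0.1475i, |z|^2 = 0.7403
Iter 16: z = -0.3302 + -0.0239i, |z|^2 = 0.1096

Answer: 17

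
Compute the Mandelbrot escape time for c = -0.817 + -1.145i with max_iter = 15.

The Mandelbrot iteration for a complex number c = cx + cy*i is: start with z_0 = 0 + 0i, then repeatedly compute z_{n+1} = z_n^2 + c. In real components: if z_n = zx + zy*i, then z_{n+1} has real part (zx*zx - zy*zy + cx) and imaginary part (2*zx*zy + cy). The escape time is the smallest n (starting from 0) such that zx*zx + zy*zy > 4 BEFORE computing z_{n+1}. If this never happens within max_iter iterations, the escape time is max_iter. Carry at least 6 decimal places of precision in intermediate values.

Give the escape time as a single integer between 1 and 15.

Answer: 3

Derivation:
z_0 = 0 + 0i, c = -0.8170 + -1.1450i
Iter 1: z = -0.8170 + -1.1450i, |z|^2 = 1.9785
Iter 2: z = -1.4605 + 0.7259i, |z|^2 = 2.6601
Iter 3: z = 0.7892 + -3.2655i, |z|^2 = 11.2863
Escaped at iteration 3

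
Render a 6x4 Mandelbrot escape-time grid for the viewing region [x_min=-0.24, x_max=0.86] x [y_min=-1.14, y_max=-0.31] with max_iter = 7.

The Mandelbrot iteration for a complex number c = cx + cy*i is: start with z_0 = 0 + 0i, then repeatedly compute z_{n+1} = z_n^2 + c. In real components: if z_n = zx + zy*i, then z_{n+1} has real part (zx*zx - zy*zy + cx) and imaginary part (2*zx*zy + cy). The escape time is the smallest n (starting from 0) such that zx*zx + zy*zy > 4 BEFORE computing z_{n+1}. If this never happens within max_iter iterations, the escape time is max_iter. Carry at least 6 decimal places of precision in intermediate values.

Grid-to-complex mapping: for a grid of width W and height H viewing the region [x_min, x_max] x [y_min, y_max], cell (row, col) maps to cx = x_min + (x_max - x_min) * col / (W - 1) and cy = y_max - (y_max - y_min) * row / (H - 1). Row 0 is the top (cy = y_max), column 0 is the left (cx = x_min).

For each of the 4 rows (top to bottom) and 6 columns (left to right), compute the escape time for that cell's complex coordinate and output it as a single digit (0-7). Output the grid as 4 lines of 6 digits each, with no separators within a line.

Answer: 777743
777732
775332
443222

Derivation:
(row=0, col=0): c = -0.2400 + -0.3100i → escape time 7
(row=0, col=1): c = -0.0200 + -0.3100i → escape time 7
(row=0, col=2): c = 0.2000 + -0.3100i → escape time 7
(row=0, col=3): c = 0.4200 + -0.3100i → escape time 7
(row=0, col=4): c = 0.6400 + -0.3100i → escape time 4
(row=0, col=5): c = 0.8600 + -0.3100i → escape time 3
(row=1, col=0): c = -0.2400 + -0.5867i → escape time 7
(row=1, col=1): c = -0.0200 + -0.5867i → escape time 7
(row=1, col=2): c = 0.2000 + -0.5867i → escape time 7
(row=1, col=3): c = 0.4200 + -0.5867i → escape time 7
(row=1, col=4): c = 0.6400 + -0.5867i → escape time 3
(row=1, col=5): c = 0.8600 + -0.5867i → escape time 2
(row=2, col=0): c = -0.2400 + -0.8633i → escape time 7
(row=2, col=1): c = -0.0200 + -0.8633i → escape time 7
(row=2, col=2): c = 0.2000 + -0.8633i → escape time 5
(row=2, col=3): c = 0.4200 + -0.8633i → escape time 3
(row=2, col=4): c = 0.6400 + -0.8633i → escape time 3
(row=2, col=5): c = 0.8600 + -0.8633i → escape time 2
(row=3, col=0): c = -0.2400 + -1.1400i → escape time 4
(row=3, col=1): c = -0.0200 + -1.1400i → escape time 4
(row=3, col=2): c = 0.2000 + -1.1400i → escape time 3
(row=3, col=3): c = 0.4200 + -1.1400i → escape time 2
(row=3, col=4): c = 0.6400 + -1.1400i → escape time 2
(row=3, col=5): c = 0.8600 + -1.1400i → escape time 2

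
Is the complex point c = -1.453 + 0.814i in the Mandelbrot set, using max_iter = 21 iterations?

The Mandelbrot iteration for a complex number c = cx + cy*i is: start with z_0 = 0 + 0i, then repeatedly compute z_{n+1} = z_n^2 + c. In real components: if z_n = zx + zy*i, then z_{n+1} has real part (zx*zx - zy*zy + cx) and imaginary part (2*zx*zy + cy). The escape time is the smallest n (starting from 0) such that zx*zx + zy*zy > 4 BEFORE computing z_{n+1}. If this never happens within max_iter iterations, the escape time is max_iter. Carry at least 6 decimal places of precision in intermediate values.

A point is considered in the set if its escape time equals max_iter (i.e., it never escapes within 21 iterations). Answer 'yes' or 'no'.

Answer: no

Derivation:
z_0 = 0 + 0i, c = -1.4530 + 0.8140i
Iter 1: z = -1.4530 + 0.8140i, |z|^2 = 2.7738
Iter 2: z = -0.0044 + -1.5515i, |z|^2 = 2.4071
Iter 3: z = -3.8601 + 0.8276i, |z|^2 = 15.5852
Escaped at iteration 3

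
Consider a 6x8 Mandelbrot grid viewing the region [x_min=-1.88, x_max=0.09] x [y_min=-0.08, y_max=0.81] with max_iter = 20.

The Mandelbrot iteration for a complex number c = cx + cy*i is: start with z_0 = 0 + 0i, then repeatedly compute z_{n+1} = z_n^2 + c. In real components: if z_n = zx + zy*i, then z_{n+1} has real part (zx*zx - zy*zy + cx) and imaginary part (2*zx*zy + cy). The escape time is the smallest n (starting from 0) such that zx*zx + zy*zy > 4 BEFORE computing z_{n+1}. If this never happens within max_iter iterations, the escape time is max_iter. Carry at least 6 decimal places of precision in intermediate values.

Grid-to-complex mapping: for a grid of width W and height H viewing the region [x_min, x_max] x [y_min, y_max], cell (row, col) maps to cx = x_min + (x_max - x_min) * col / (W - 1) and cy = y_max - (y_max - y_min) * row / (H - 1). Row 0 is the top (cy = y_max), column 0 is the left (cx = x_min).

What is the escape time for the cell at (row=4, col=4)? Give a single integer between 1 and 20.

Answer: 20

Derivation:
z_0 = 0 + 0i, c = -0.3040 + 0.3014i
Iter 1: z = -0.3040 + 0.3014i, |z|^2 = 0.1833
Iter 2: z = -0.3024 + 0.1182i, |z|^2 = 0.1054
Iter 3: z = -0.2265 + 0.2300i, |z|^2 = 0.1042
Iter 4: z = -0.3056 + 0.1973i, |z|^2 = 0.1323
Iter 5: z = -0.2495 + 0.1809i, |z|^2 = 0.0950
Iter 6: z = -0.2744 + 0.2112i, |z|^2 = 0.1199
Iter 7: z = -0.2733 + 0.1855i, |z|^2 = 0.1091
Iter 8: z = -0.2637 + 0.2000i, |z|^2 = 0.1096
Iter 9: z = -0.2745 + 0.1959i, |z|^2 = 0.1137
Iter 10: z = -0.2671 + 0.1939i, |z|^2 = 0.1089
Iter 11: z = -0.2703 + 0.1979i, |z|^2 = 0.1122
Iter 12: z = -0.2701 + 0.1945i, |z|^2 = 0.1108
Iter 13: z = -0.2689 + 0.1964i, |z|^2 = 0.1108
Iter 14: z = -0.2703 + 0.1958i, |z|^2 = 0.1114
Iter 15: z = -0.2693 + 0.1956i, |z|^2 = 0.1108
Iter 16: z = -0.2697 + 0.1961i, |z|^2 = 0.1112
Iter 17: z = -0.2697 + 0.1956i, |z|^2 = 0.1110
Iter 18: z = -0.2695 + 0.1959i, |z|^2 = 0.1110
Iter 19: z = -0.2697 + 0.1958i, |z|^2 = 0.1111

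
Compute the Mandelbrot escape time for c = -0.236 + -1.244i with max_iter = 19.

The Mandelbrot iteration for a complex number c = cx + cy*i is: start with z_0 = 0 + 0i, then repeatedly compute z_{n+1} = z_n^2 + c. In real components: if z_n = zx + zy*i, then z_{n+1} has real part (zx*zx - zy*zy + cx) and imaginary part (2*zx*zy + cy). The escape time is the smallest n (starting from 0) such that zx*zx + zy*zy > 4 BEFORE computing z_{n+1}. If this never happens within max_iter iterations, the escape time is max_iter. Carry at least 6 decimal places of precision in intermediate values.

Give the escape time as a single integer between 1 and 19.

z_0 = 0 + 0i, c = -0.2360 + -1.2440i
Iter 1: z = -0.2360 + -1.2440i, |z|^2 = 1.6032
Iter 2: z = -1.7278 + -0.6568i, |z|^2 = 3.4169
Iter 3: z = 2.3180 + 1.0258i, |z|^2 = 6.4254
Escaped at iteration 3

Answer: 3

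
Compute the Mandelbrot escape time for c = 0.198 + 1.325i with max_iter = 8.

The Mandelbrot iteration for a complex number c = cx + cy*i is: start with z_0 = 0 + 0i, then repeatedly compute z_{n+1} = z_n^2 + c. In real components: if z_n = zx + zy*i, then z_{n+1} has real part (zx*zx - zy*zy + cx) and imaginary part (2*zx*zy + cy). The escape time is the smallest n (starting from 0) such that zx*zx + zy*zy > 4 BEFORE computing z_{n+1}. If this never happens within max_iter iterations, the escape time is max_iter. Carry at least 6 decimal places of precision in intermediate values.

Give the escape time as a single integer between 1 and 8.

Answer: 2

Derivation:
z_0 = 0 + 0i, c = 0.1980 + 1.3250i
Iter 1: z = 0.1980 + 1.3250i, |z|^2 = 1.7948
Iter 2: z = -1.5184 + 1.8497i, |z|^2 = 5.7270
Escaped at iteration 2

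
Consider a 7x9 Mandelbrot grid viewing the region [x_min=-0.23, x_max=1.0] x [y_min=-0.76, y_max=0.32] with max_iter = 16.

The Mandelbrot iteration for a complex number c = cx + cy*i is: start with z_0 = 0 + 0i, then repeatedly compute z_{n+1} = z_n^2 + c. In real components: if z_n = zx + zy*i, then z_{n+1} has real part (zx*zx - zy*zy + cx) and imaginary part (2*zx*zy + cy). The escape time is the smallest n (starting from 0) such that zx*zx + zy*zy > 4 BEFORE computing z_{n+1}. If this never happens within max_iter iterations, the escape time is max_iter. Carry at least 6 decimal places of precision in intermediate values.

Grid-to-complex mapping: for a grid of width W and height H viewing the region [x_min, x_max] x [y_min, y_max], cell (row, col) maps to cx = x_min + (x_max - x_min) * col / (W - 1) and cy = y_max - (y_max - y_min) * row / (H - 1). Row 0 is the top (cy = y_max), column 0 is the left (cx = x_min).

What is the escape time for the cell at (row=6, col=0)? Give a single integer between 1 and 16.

Answer: 16

Derivation:
z_0 = 0 + 0i, c = -0.2300 + -0.4900i
Iter 1: z = -0.2300 + -0.4900i, |z|^2 = 0.2930
Iter 2: z = -0.4172 + -0.2646i, |z|^2 = 0.2441
Iter 3: z = -0.1260 + -0.2692i, |z|^2 = 0.0883
Iter 4: z = -0.2866 + -0.4222i, |z|^2 = 0.2604
Iter 5: z = -0.3261 + -0.2480i, |z|^2 = 0.1678
Iter 6: z = -0.1852 + -0.3283i, |z|^2 = 0.1420
Iter 7: z = -0.3035 + -0.3684i, |z|^2 = 0.2278
Iter 8: z = -0.2736 + -0.2664i, |z|^2 = 0.1458
Iter 9: z = -0.2261 + -0.3442i, |z|^2 = 0.1696
Iter 10: z = -0.2974 + -0.3344i, |z|^2 = 0.2002
Iter 11: z = -0.2534 + -0.2911i, |z|^2 = 0.1490
Iter 12: z = -0.2506 + -0.3425i, |z|^2 = 0.1801
Iter 13: z = -0.2845 + -0.3184i, |z|^2 = 0.1823
Iter 14: z = -0.2504 + -0.3088i, |z|^2 = 0.1581
Iter 15: z = -0.2627 + -0.3353i, |z|^2 = 0.1814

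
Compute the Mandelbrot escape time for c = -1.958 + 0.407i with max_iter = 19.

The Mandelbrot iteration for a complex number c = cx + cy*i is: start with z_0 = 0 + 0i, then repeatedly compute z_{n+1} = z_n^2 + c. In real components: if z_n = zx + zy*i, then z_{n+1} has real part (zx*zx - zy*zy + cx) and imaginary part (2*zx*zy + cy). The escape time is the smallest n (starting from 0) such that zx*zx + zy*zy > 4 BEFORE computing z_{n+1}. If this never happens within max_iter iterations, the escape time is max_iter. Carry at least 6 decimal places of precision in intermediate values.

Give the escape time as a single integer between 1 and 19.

z_0 = 0 + 0i, c = -1.9580 + 0.4070i
Iter 1: z = -1.9580 + 0.4070i, |z|^2 = 3.9994
Iter 2: z = 1.7101 + -1.1868i, |z|^2 = 4.3330
Escaped at iteration 2

Answer: 2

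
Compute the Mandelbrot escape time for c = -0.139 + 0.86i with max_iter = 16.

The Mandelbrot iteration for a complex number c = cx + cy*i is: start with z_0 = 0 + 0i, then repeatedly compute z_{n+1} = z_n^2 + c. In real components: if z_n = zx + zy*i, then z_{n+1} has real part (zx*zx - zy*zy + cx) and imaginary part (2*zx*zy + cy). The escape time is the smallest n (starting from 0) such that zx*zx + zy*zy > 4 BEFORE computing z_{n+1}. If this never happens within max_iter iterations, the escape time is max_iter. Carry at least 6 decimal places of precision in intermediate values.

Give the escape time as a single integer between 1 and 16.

z_0 = 0 + 0i, c = -0.1390 + 0.8600i
Iter 1: z = -0.1390 + 0.8600i, |z|^2 = 0.7589
Iter 2: z = -0.8593 + 0.6209i, |z|^2 = 1.1239
Iter 3: z = 0.2138 + -0.2071i, |z|^2 = 0.0886
Iter 4: z = -0.1362 + 0.7714i, |z|^2 = 0.6137
Iter 5: z = -0.7156 + 0.6499i, |z|^2 = 0.9344
Iter 6: z = -0.0493 + -0.0701i, |z|^2 = 0.0074
Iter 7: z = -0.1415 + 0.8669i, |z|^2 = 0.7716
Iter 8: z = -0.8705 + 0.6147i, |z|^2 = 1.1357
Iter 9: z = 0.2410 + -0.2102i, |z|^2 = 0.1023
Iter 10: z = -0.1251 + 0.7587i, |z|^2 = 0.5913
Iter 11: z = -0.6990 + 0.6702i, |z|^2 = 0.9376
Iter 12: z = -0.0996 + -0.0768i, |z|^2 = 0.0158
Iter 13: z = -0.1350 + 0.8753i, |z|^2 = 0.7844
Iter 14: z = -0.8869 + 0.6237i, |z|^2 = 1.1756
Iter 15: z = 0.2586 + -0.2463i, |z|^2 = 0.1276

Answer: 16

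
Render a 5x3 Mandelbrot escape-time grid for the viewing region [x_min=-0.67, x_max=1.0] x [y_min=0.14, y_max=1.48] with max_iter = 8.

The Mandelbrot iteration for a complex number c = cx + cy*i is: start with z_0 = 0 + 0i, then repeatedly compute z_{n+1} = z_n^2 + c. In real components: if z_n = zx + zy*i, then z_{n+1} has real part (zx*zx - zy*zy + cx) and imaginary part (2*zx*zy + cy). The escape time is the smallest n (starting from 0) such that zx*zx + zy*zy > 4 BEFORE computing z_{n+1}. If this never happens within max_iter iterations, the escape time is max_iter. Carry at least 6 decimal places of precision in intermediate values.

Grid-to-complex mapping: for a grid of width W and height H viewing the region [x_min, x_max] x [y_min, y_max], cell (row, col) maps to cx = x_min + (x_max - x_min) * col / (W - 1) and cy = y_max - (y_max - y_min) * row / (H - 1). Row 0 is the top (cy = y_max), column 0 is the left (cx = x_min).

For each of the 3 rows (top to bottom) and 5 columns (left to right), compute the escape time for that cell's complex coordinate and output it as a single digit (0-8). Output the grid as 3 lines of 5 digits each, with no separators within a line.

(row=0, col=0): c = -0.6700 + 1.4800i → escape time 2
(row=0, col=1): c = -0.2525 + 1.4800i → escape time 2
(row=0, col=2): c = 0.1650 + 1.4800i → escape time 2
(row=0, col=3): c = 0.5825 + 1.4800i → escape time 2
(row=0, col=4): c = 1.0000 + 1.4800i → escape time 2
(row=1, col=0): c = -0.6700 + 0.8100i → escape time 4
(row=1, col=1): c = -0.2525 + 0.8100i → escape time 8
(row=1, col=2): c = 0.1650 + 0.8100i → escape time 5
(row=1, col=3): c = 0.5825 + 0.8100i → escape time 3
(row=1, col=4): c = 1.0000 + 0.8100i → escape time 2
(row=2, col=0): c = -0.6700 + 0.1400i → escape time 8
(row=2, col=1): c = -0.2525 + 0.1400i → escape time 8
(row=2, col=2): c = 0.1650 + 0.1400i → escape time 8
(row=2, col=3): c = 0.5825 + 0.1400i → escape time 4
(row=2, col=4): c = 1.0000 + 0.1400i → escape time 2

Answer: 22222
48532
88842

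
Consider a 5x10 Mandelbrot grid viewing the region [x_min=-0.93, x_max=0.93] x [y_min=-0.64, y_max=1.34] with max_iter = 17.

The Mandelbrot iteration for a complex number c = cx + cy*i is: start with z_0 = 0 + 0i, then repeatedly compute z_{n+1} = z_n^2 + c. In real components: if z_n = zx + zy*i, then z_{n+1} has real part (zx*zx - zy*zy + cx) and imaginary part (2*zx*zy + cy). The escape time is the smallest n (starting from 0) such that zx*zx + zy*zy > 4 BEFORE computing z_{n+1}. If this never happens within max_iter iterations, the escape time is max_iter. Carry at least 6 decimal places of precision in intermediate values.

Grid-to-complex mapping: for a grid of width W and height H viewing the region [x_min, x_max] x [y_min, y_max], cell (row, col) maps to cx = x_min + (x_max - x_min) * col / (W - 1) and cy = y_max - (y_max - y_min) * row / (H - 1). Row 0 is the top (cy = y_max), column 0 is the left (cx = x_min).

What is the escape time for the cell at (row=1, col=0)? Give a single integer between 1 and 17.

z_0 = 0 + 0i, c = -0.9300 + 1.1200i
Iter 1: z = -0.9300 + 1.1200i, |z|^2 = 2.1193
Iter 2: z = -1.3195 + -0.9632i, |z|^2 = 2.6688
Iter 3: z = -0.1167 + 3.6619i, |z|^2 = 13.4230
Escaped at iteration 3

Answer: 3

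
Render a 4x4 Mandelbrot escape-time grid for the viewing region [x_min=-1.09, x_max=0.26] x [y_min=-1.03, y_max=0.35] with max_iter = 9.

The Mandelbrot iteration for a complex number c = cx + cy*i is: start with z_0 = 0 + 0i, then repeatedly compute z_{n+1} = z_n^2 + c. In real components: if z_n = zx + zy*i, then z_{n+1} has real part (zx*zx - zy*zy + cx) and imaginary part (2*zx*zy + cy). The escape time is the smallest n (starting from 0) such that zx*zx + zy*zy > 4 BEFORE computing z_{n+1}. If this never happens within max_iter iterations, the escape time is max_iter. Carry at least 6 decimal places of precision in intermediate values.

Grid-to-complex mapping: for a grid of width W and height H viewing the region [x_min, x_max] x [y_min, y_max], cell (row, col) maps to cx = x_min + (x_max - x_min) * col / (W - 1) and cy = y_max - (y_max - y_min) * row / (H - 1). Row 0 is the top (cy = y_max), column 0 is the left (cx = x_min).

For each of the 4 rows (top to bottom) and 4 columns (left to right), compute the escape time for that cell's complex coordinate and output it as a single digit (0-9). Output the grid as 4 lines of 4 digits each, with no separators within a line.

Answer: 9999
9999
4899
3393

Derivation:
(row=0, col=0): c = -1.0900 + 0.3500i → escape time 9
(row=0, col=1): c = -0.6400 + 0.3500i → escape time 9
(row=0, col=2): c = -0.1900 + 0.3500i → escape time 9
(row=0, col=3): c = 0.2600 + 0.3500i → escape time 9
(row=1, col=0): c = -1.0900 + -0.1100i → escape time 9
(row=1, col=1): c = -0.6400 + -0.1100i → escape time 9
(row=1, col=2): c = -0.1900 + -0.1100i → escape time 9
(row=1, col=3): c = 0.2600 + -0.1100i → escape time 9
(row=2, col=0): c = -1.0900 + -0.5700i → escape time 4
(row=2, col=1): c = -0.6400 + -0.5700i → escape time 8
(row=2, col=2): c = -0.1900 + -0.5700i → escape time 9
(row=2, col=3): c = 0.2600 + -0.5700i → escape time 9
(row=3, col=0): c = -1.0900 + -1.0300i → escape time 3
(row=3, col=1): c = -0.6400 + -1.0300i → escape time 3
(row=3, col=2): c = -0.1900 + -1.0300i → escape time 9
(row=3, col=3): c = 0.2600 + -1.0300i → escape time 3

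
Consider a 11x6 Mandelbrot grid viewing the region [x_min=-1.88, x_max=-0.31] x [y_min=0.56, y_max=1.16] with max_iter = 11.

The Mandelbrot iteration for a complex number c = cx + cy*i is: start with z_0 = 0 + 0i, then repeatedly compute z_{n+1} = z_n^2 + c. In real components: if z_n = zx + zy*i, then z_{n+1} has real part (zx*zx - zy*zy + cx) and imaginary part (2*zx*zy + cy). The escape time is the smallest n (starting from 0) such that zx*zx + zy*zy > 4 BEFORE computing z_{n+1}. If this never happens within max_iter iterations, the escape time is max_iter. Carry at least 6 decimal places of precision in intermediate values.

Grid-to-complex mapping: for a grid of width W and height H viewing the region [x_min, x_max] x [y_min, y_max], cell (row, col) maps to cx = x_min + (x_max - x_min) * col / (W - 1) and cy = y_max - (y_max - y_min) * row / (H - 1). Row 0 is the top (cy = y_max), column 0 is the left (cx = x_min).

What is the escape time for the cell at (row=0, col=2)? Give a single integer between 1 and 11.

z_0 = 0 + 0i, c = -1.5660 + 1.1600i
Iter 1: z = -1.5660 + 1.1600i, |z|^2 = 3.7980
Iter 2: z = -0.4592 + -2.4731i, |z|^2 = 6.3272
Escaped at iteration 2

Answer: 2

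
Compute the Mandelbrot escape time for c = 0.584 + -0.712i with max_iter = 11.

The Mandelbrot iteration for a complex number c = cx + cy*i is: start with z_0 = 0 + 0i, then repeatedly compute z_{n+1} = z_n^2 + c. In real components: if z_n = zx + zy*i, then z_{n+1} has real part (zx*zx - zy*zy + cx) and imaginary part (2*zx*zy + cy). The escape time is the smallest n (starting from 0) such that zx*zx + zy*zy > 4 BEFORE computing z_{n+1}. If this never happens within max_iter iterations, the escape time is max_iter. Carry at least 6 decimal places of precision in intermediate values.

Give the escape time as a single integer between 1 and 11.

Answer: 3

Derivation:
z_0 = 0 + 0i, c = 0.5840 + -0.7120i
Iter 1: z = 0.5840 + -0.7120i, |z|^2 = 0.8480
Iter 2: z = 0.4181 + -1.5436i, |z|^2 = 2.5576
Iter 3: z = -1.6239 + -2.0028i, |z|^2 = 6.6484
Escaped at iteration 3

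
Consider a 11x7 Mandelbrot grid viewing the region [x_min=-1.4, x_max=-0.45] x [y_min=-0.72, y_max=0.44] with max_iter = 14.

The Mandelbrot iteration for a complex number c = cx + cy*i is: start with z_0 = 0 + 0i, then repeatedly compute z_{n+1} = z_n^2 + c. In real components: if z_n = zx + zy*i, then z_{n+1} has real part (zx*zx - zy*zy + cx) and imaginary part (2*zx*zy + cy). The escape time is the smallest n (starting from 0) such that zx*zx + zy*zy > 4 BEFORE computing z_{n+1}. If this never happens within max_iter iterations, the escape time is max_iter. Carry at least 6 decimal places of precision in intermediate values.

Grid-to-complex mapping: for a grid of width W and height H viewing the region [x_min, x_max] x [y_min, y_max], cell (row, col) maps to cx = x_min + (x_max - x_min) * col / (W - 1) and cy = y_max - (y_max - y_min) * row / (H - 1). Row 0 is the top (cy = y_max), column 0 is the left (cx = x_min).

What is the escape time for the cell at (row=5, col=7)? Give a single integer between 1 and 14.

Answer: 6

Derivation:
z_0 = 0 + 0i, c = -0.7350 + -0.5267i
Iter 1: z = -0.7350 + -0.5267i, |z|^2 = 0.8176
Iter 2: z = -0.4722 + 0.2475i, |z|^2 = 0.2842
Iter 3: z = -0.5733 + -0.7604i, |z|^2 = 0.9070
Iter 4: z = -0.9845 + 0.3453i, |z|^2 = 1.0885
Iter 5: z = 0.1150 + -1.2065i, |z|^2 = 1.4690
Iter 6: z = -2.1775 + -0.8042i, |z|^2 = 5.3884
Escaped at iteration 6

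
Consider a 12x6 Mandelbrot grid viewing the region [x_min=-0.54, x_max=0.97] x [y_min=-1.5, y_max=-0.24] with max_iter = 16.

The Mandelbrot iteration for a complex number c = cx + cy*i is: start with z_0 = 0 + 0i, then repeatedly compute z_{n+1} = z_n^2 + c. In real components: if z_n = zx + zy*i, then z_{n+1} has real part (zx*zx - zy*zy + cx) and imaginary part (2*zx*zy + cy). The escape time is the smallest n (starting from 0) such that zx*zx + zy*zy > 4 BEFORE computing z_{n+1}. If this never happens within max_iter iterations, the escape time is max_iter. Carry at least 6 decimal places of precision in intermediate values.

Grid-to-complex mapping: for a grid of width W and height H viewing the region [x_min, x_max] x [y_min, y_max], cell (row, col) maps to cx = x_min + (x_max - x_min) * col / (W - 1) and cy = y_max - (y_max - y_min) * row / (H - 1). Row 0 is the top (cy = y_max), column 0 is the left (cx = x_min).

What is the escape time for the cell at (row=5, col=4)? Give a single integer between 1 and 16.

Answer: 2

Derivation:
z_0 = 0 + 0i, c = 0.0091 + -1.5000i
Iter 1: z = 0.0091 + -1.5000i, |z|^2 = 2.2501
Iter 2: z = -2.2408 + -1.5273i, |z|^2 = 7.3539
Escaped at iteration 2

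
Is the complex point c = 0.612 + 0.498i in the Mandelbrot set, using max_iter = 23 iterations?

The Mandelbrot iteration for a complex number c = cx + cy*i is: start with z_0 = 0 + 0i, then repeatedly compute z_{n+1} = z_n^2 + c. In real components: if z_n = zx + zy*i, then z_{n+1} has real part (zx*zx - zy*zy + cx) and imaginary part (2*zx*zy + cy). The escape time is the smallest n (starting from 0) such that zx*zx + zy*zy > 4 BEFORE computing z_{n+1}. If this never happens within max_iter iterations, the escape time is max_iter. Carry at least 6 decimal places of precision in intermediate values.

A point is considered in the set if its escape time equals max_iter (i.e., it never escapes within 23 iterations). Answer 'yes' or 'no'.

z_0 = 0 + 0i, c = 0.6120 + 0.4980i
Iter 1: z = 0.6120 + 0.4980i, |z|^2 = 0.6225
Iter 2: z = 0.7385 + 1.1076i, |z|^2 = 1.7721
Iter 3: z = -0.0692 + 2.1339i, |z|^2 = 4.5585
Escaped at iteration 3

Answer: no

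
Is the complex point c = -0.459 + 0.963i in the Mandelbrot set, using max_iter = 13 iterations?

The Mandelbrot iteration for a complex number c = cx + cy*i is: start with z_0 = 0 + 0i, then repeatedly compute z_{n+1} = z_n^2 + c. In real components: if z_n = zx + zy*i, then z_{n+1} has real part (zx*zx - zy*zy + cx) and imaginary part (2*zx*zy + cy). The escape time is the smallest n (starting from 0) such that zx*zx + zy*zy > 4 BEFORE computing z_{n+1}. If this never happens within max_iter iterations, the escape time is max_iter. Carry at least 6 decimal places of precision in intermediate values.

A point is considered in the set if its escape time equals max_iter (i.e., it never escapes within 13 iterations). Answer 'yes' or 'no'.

z_0 = 0 + 0i, c = -0.4590 + 0.9630i
Iter 1: z = -0.4590 + 0.9630i, |z|^2 = 1.1380
Iter 2: z = -1.1757 + 0.0790i, |z|^2 = 1.3885
Iter 3: z = 0.9170 + 0.7773i, |z|^2 = 1.4451
Iter 4: z = -0.2223 + 2.3886i, |z|^2 = 5.7549
Escaped at iteration 4

Answer: no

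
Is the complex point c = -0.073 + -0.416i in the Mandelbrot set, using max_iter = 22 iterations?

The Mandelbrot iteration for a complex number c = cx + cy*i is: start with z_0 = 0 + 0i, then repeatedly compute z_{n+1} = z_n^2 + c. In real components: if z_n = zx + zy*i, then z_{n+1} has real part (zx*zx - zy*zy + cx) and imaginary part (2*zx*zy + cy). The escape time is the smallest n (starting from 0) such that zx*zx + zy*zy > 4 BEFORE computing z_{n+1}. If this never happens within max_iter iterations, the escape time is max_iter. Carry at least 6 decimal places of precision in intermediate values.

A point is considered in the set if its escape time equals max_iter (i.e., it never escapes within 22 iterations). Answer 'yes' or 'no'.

z_0 = 0 + 0i, c = -0.0730 + -0.4160i
Iter 1: z = -0.0730 + -0.4160i, |z|^2 = 0.1784
Iter 2: z = -0.2407 + -0.3553i, |z|^2 = 0.1842
Iter 3: z = -0.1413 + -0.2450i, |z|^2 = 0.0800
Iter 4: z = -0.1130 + -0.3468i, |z|^2 = 0.1330
Iter 5: z = -0.1805 + -0.3376i, |z|^2 = 0.1465
Iter 6: z = -0.1544 + -0.2941i, |z|^2 = 0.1104
Iter 7: z = -0.1357 + -0.3252i, |z|^2 = 0.1241
Iter 8: z = -0.1603 + -0.3278i, |z|^2 = 0.1331
Iter 9: z = -0.1547 + -0.3109i, |z|^2 = 0.1206
Iter 10: z = -0.1457 + -0.3198i, |z|^2 = 0.1235
Iter 11: z = -0.1540 + -0.3228i, |z|^2 = 0.1279
Iter 12: z = -0.1535 + -0.3166i, |z|^2 = 0.1238
Iter 13: z = -0.1497 + -0.3188i, |z|^2 = 0.1241
Iter 14: z = -0.1523 + -0.3206i, |z|^2 = 0.1259
Iter 15: z = -0.1526 + -0.3184i, |z|^2 = 0.1246
Iter 16: z = -0.1511 + -0.3188i, |z|^2 = 0.1245
Iter 17: z = -0.1518 + -0.3197i, |z|^2 = 0.1252
Iter 18: z = -0.1521 + -0.3189i, |z|^2 = 0.1249
Iter 19: z = -0.1516 + -0.3190i, |z|^2 = 0.1247
Iter 20: z = -0.1518 + -0.3193i, |z|^2 = 0.1250
Iter 21: z = -0.1519 + -0.3191i, |z|^2 = 0.1249
Did not escape in 22 iterations → in set

Answer: yes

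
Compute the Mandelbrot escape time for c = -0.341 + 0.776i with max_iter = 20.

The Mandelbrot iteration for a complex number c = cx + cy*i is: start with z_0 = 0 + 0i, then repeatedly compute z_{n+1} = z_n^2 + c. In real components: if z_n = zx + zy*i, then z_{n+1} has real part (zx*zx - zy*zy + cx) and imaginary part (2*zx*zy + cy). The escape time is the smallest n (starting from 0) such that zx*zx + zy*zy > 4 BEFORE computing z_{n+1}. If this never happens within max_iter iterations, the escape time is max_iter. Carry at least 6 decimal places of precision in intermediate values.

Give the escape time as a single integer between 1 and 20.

Answer: 7

Derivation:
z_0 = 0 + 0i, c = -0.3410 + 0.7760i
Iter 1: z = -0.3410 + 0.7760i, |z|^2 = 0.7185
Iter 2: z = -0.8269 + 0.2468i, |z|^2 = 0.7446
Iter 3: z = 0.2819 + 0.3679i, |z|^2 = 0.2148
Iter 4: z = -0.3969 + 0.9834i, |z|^2 = 1.1246
Iter 5: z = -1.1505 + -0.0046i, |z|^2 = 1.3237
Iter 6: z = 0.9827 + 0.7866i, |z|^2 = 1.5845
Iter 7: z = 0.0059 + 2.3220i, |z|^2 = 5.3919
Escaped at iteration 7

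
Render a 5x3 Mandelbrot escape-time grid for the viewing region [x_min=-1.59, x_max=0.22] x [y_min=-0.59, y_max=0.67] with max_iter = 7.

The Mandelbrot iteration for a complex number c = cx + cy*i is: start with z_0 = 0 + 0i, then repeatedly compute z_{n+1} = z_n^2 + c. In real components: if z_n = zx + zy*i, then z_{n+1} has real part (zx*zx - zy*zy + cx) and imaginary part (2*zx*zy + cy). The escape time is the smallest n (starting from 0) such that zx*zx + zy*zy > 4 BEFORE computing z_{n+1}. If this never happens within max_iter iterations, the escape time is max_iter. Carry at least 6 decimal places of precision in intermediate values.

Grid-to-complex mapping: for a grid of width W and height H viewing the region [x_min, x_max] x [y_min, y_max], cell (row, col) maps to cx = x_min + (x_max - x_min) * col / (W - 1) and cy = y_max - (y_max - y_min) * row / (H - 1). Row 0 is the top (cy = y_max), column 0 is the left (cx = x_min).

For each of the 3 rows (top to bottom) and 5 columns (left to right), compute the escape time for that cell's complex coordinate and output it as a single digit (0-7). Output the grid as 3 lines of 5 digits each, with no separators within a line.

(row=0, col=0): c = -1.5900 + 0.6700i → escape time 3
(row=0, col=1): c = -1.1375 + 0.6700i → escape time 3
(row=0, col=2): c = -0.6850 + 0.6700i → escape time 6
(row=0, col=3): c = -0.2325 + 0.6700i → escape time 7
(row=0, col=4): c = 0.2200 + 0.6700i → escape time 7
(row=1, col=0): c = -1.5900 + 0.0400i → escape time 7
(row=1, col=1): c = -1.1375 + 0.0400i → escape time 7
(row=1, col=2): c = -0.6850 + 0.0400i → escape time 7
(row=1, col=3): c = -0.2325 + 0.0400i → escape time 7
(row=1, col=4): c = 0.2200 + 0.0400i → escape time 7
(row=2, col=0): c = -1.5900 + -0.5900i → escape time 3
(row=2, col=1): c = -1.1375 + -0.5900i → escape time 4
(row=2, col=2): c = -0.6850 + -0.5900i → escape time 6
(row=2, col=3): c = -0.2325 + -0.5900i → escape time 7
(row=2, col=4): c = 0.2200 + -0.5900i → escape time 7

Answer: 33677
77777
34677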